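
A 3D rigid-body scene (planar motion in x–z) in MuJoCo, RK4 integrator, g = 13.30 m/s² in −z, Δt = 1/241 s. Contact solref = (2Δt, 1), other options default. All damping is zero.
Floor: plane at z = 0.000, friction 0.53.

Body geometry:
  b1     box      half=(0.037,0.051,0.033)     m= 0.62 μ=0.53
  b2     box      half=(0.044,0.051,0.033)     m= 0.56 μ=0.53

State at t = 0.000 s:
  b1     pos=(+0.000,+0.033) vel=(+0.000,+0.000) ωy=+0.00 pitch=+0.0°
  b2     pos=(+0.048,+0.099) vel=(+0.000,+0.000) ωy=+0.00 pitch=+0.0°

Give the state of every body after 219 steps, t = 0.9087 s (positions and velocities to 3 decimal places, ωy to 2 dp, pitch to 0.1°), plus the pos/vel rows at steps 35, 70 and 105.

State at t = 0.9087 s:
  b1     pos=(+0.000,+0.033) vel=(+0.000,+0.000) ωy=+0.00 pitch=+0.0°
  b2     pos=(+0.092,+0.044) vel=(+0.000,+0.000) ωy=+0.00 pitch=+90.0°

Key-timestep trajectory:
   step    t(s)  b1.x    b1.z    b1.vx   b1.vz   b2.x    b2.z    b2.vx   b2.vz 
     35  0.1452   +0.000  +0.033  +0.000  +0.000   +0.072  +0.076  +0.274  -0.613
     70  0.2905   +0.000  +0.033  +0.000  +0.000   +0.110  +0.053  +0.052  +0.015
    105  0.4357   +0.000  +0.033  +0.000  +0.000   +0.090  +0.044  -0.110  +0.108


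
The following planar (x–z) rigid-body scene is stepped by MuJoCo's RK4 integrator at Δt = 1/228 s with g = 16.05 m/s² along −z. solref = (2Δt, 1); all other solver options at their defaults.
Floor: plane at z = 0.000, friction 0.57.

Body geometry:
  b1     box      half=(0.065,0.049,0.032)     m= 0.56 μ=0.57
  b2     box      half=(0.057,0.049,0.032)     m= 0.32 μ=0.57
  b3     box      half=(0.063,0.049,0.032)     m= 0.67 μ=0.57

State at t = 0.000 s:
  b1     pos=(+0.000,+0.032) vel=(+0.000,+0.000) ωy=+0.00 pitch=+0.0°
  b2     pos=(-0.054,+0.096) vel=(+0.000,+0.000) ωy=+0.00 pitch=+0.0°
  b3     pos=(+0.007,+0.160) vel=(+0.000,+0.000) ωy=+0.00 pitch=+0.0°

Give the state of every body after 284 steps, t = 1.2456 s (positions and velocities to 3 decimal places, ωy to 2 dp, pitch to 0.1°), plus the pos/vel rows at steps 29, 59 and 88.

State at t = 1.2456 s:
  b1     pos=(+0.000,+0.032) vel=(+0.000,+0.000) ωy=+0.00 pitch=+0.0°
  b2     pos=(-0.054,+0.096) vel=(+0.000,+0.000) ωy=+0.00 pitch=+0.0°
  b3     pos=(+0.154,+0.032) vel=(+0.000,+0.000) ωy=+0.00 pitch=+180.0°

Key-timestep trajectory:
   step    t(s)  b1.x    b1.z    b1.vx   b1.vz   b2.x    b2.z    b2.vx   b2.vz   b3.x    b3.z    b3.vx   b3.vz 
     29  0.1272   +0.000  +0.032  +0.000  +0.000   -0.054  +0.096  -0.001  +0.000   +0.015  +0.158  +0.144  -0.055
     59  0.2588   +0.000  +0.032  +0.000  +0.000   -0.054  +0.096  +0.000  +0.000   +0.052  +0.133  +0.451  -0.079
     88  0.3860   +0.000  +0.032  +0.000  +0.000   -0.054  +0.096  +0.000  +0.000   +0.123  +0.092  +0.619  -0.943


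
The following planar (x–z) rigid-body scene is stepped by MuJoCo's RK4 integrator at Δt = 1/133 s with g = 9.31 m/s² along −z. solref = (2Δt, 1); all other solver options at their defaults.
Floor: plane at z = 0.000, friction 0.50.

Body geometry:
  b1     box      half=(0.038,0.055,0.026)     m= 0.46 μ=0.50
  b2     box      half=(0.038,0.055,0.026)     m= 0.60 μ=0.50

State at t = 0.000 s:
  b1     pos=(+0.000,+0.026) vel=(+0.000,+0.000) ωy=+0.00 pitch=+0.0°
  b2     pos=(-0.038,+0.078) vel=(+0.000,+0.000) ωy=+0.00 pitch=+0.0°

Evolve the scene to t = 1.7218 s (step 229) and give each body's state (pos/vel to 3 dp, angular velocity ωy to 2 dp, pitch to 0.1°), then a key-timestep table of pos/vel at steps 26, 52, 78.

State at t = 1.7218 s:
  b1     pos=(+0.000,+0.026) vel=(+0.000,+0.000) ωy=+0.00 pitch=+0.0°
  b2     pos=(-0.075,+0.038) vel=(+0.000,+0.000) ωy=+0.00 pitch=-90.0°

Key-timestep trajectory:
   step    t(s)  b1.x    b1.z    b1.vx   b1.vz   b2.x    b2.z    b2.vx   b2.vz 
     26  0.1955   +0.000  +0.026  +0.000  +0.000   -0.039  +0.078  -0.009  +0.000
     52  0.3910   +0.000  +0.026  +0.000  +0.000   -0.047  +0.076  -0.113  -0.043
     78  0.5865   +0.000  +0.026  +0.000  +0.000   -0.079  +0.040  +0.010  +0.028


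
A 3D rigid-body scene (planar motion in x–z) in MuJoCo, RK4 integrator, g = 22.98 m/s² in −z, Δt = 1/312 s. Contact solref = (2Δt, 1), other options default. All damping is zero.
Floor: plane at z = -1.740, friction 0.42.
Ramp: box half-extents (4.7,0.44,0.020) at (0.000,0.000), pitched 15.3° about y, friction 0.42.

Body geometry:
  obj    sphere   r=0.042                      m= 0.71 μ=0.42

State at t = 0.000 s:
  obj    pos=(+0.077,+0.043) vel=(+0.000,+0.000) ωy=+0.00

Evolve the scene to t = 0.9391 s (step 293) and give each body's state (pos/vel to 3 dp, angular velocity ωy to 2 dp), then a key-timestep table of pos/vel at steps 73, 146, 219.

State at t = 0.9391 s:
  obj    pos=(+1.919,-0.461) vel=(+3.923,-1.073) ωy=+96.84

Key-timestep trajectory:
   step    t(s)  obj.x    obj.z    obj.vx   obj.vz 
     73  0.2340   +0.191  +0.012  +0.978  -0.267
    146  0.4679   +0.535  -0.082  +1.955  -0.535
    219  0.7019   +1.106  -0.238  +2.932  -0.802


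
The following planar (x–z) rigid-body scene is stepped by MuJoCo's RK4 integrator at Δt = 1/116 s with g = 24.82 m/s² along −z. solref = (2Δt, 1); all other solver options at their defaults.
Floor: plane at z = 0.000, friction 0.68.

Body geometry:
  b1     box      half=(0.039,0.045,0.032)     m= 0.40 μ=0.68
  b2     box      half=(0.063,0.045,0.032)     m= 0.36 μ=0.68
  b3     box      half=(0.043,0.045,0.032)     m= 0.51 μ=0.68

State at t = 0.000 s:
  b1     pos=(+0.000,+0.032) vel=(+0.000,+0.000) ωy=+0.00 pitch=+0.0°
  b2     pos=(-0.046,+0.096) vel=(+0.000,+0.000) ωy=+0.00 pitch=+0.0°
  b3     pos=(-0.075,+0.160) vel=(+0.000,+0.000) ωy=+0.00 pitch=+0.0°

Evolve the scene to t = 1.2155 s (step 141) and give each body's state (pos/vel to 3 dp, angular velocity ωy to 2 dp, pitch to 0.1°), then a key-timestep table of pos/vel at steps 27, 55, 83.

State at t = 1.2155 s:
  b1     pos=(+0.000,+0.032) vel=(+0.000,+0.000) ωy=+0.00 pitch=+0.0°
  b2     pos=(-0.100,+0.063) vel=(+0.000,+0.000) ωy=+0.00 pitch=-90.0°
  b3     pos=(-0.178,+0.043) vel=(+0.000,+0.000) ωy=+0.00 pitch=-90.0°

Key-timestep trajectory:
   step    t(s)  b1.x    b1.z    b1.vx   b1.vz   b2.x    b2.z    b2.vx   b2.vz   b3.x    b3.z    b3.vx   b3.vz 
     27  0.2328   +0.000  +0.032  +0.000  +0.000   -0.116  +0.068  -0.287  +0.117   -0.196  +0.050  -0.153  +0.130
     55  0.4741   +0.000  +0.032  +0.000  +0.000   -0.090  +0.064  +0.241  +0.159   -0.177  +0.042  -0.026  +0.023
     83  0.7155   +0.000  +0.032  +0.000  +0.000   -0.102  +0.064  +0.273  -0.114   -0.178  +0.043  +0.000  +0.000


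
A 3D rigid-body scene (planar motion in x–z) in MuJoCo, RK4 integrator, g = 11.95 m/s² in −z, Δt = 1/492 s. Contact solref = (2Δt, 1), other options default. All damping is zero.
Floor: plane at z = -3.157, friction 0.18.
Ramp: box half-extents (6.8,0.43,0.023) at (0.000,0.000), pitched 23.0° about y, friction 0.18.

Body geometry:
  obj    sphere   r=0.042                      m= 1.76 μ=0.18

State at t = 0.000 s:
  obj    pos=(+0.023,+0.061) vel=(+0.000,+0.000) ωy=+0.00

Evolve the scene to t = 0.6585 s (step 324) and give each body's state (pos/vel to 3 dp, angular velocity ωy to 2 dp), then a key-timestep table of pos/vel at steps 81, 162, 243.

State at t = 0.6585 s:
  obj    pos=(+0.689,-0.222) vel=(+2.022,-0.858) ωy=+52.29

Key-timestep trajectory:
   step    t(s)  obj.x    obj.z    obj.vx   obj.vz 
     81  0.1646   +0.065  +0.043  +0.506  -0.215
    162  0.3293   +0.189  -0.010  +1.011  -0.429
    243  0.4939   +0.397  -0.098  +1.516  -0.644


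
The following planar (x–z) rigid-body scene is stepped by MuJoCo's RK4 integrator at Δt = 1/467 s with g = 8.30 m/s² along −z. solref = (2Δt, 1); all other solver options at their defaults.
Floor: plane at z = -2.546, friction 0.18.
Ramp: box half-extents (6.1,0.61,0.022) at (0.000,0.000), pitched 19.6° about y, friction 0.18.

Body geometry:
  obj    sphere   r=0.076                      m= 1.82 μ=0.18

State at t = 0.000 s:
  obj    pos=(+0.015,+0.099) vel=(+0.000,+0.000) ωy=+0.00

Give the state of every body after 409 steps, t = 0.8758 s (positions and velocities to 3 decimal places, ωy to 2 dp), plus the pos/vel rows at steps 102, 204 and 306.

State at t = 0.8758 s:
  obj    pos=(+0.734,-0.157) vel=(+1.641,-0.584) ωy=+22.92

Key-timestep trajectory:
   step    t(s)  obj.x    obj.z    obj.vx   obj.vz 
    102  0.2184   +0.060  +0.083  +0.409  -0.146
    204  0.4368   +0.194  +0.035  +0.818  -0.291
    306  0.6552   +0.417  -0.045  +1.228  -0.437


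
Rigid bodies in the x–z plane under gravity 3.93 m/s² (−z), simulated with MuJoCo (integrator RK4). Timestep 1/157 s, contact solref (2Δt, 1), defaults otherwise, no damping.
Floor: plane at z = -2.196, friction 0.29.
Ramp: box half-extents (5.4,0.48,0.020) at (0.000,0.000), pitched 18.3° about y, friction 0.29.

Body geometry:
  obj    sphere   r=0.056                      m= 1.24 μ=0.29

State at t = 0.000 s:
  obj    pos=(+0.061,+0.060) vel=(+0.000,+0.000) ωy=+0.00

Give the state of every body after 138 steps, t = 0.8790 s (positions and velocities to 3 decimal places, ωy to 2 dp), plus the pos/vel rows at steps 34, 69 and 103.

State at t = 0.8790 s:
  obj    pos=(+0.384,-0.047) vel=(+0.736,-0.243) ωy=+13.83

Key-timestep trajectory:
   step    t(s)  obj.x    obj.z    obj.vx   obj.vz 
     34  0.2166   +0.081  +0.053  +0.181  -0.060
     69  0.4395   +0.142  +0.033  +0.368  -0.122
    103  0.6561   +0.241  +0.000  +0.549  -0.182


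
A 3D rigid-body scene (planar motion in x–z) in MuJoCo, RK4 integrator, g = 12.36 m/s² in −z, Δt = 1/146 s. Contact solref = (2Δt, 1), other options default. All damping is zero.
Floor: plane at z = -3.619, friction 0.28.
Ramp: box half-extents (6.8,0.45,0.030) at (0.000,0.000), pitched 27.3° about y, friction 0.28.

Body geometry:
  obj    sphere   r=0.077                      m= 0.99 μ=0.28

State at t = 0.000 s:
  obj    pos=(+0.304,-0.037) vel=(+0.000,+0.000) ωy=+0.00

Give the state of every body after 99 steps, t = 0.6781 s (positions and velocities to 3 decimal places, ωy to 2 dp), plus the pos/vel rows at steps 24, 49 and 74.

State at t = 0.6781 s:
  obj    pos=(+1.132,-0.464) vel=(+2.440,-1.259) ωy=+35.65

Key-timestep trajectory:
   step    t(s)  obj.x    obj.z    obj.vx   obj.vz 
     24  0.1644   +0.353  -0.062  +0.592  -0.305
     49  0.3356   +0.507  -0.141  +1.208  -0.623
     74  0.5068   +0.767  -0.275  +1.824  -0.941


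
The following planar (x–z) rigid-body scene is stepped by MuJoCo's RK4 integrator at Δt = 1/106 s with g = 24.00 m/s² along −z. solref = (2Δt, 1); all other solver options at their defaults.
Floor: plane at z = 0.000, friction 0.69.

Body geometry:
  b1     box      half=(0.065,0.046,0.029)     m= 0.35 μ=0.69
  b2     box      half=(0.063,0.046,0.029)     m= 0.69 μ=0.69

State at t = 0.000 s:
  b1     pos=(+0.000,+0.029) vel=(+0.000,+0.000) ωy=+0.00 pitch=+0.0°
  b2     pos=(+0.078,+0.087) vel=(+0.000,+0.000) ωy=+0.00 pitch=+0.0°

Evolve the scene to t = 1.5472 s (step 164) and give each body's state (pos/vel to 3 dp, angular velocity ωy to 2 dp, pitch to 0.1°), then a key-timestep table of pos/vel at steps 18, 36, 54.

State at t = 1.5472 s:
  b1     pos=(+0.000,+0.029) vel=(+0.000,+0.000) ωy=+0.00 pitch=+0.0°
  b2     pos=(+0.140,+0.063) vel=(+0.000,+0.000) ωy=+0.00 pitch=+90.0°

Key-timestep trajectory:
   step    t(s)  b1.x    b1.z    b1.vx   b1.vz   b2.x    b2.z    b2.vx   b2.vz 
     18  0.1698   +0.000  +0.029  +0.000  +0.001   +0.115  +0.068  +0.284  +0.044
     36  0.3396   +0.000  +0.029  +0.000  +0.000   +0.155  +0.068  -0.041  -0.005
     54  0.5094   +0.000  +0.029  +0.000  +0.000   +0.140  +0.063  +0.247  -0.076


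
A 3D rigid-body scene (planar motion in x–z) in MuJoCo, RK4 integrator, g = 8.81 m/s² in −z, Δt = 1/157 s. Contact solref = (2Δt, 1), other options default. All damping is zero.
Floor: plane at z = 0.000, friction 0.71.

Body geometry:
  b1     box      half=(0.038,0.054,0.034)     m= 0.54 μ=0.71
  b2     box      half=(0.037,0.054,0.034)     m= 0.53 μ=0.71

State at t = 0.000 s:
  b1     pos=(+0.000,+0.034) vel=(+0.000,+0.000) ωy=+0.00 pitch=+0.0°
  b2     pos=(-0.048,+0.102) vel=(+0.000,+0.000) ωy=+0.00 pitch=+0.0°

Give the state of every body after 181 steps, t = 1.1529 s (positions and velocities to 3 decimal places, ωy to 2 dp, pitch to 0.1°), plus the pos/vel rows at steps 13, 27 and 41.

State at t = 1.1529 s:
  b1     pos=(+0.000,+0.034) vel=(+0.000,+0.000) ωy=+0.00 pitch=+0.0°
  b2     pos=(-0.087,+0.037) vel=(+0.000,+0.000) ωy=+0.00 pitch=-90.0°

Key-timestep trajectory:
   step    t(s)  b1.x    b1.z    b1.vx   b1.vz   b2.x    b2.z    b2.vx   b2.vz 
     13  0.0828   +0.000  +0.034  +0.000  +0.000   -0.053  +0.100  -0.130  -0.060
     27  0.1720   +0.000  +0.034  +0.000  +0.000   -0.071  +0.083  -0.235  -0.429
     41  0.2611   +0.000  +0.034  +0.000  +0.000   -0.088  +0.034  +0.030  +0.120


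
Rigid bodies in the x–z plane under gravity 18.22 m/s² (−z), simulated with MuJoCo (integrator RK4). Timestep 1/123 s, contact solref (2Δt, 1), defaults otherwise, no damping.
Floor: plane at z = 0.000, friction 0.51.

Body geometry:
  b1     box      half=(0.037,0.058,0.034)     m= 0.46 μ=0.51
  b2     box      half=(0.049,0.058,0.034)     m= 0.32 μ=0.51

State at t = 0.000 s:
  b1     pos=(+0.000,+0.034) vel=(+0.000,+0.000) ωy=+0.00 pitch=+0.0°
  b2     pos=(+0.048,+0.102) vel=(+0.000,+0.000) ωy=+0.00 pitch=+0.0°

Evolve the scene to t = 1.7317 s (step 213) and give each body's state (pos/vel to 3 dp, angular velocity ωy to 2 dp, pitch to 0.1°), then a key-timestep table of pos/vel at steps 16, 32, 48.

State at t = 1.7317 s:
  b1     pos=(+0.000,+0.034) vel=(+0.000,+0.000) ωy=+0.00 pitch=+0.0°
  b2     pos=(+0.095,+0.049) vel=(+0.000,+0.000) ωy=+0.00 pitch=+90.0°

Key-timestep trajectory:
   step    t(s)  b1.x    b1.z    b1.vx   b1.vz   b2.x    b2.z    b2.vx   b2.vz 
     16  0.1301   +0.000  +0.034  +0.000  +0.001   +0.073  +0.078  +0.326  -0.720
     32  0.2602   +0.000  +0.034  +0.000  +0.000   +0.111  +0.057  +0.019  +0.014
     48  0.3902   +0.000  +0.034  +0.000  +0.000   +0.092  +0.049  +0.068  +0.027


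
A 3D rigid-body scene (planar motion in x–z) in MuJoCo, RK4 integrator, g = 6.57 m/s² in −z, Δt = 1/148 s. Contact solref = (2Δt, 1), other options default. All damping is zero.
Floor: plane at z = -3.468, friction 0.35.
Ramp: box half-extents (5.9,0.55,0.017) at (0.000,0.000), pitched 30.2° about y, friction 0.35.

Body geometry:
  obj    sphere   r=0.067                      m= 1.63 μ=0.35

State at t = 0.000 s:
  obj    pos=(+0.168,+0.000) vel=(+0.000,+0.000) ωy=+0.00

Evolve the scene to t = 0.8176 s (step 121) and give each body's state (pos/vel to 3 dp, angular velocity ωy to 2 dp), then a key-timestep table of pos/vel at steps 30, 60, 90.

State at t = 0.8176 s:
  obj    pos=(+0.850,-0.397) vel=(+1.668,-0.971) ωy=+28.80

Key-timestep trajectory:
   step    t(s)  obj.x    obj.z    obj.vx   obj.vz 
     30  0.2027   +0.210  -0.025  +0.414  -0.241
     60  0.4054   +0.336  -0.098  +0.827  -0.481
     90  0.6081   +0.545  -0.220  +1.241  -0.722


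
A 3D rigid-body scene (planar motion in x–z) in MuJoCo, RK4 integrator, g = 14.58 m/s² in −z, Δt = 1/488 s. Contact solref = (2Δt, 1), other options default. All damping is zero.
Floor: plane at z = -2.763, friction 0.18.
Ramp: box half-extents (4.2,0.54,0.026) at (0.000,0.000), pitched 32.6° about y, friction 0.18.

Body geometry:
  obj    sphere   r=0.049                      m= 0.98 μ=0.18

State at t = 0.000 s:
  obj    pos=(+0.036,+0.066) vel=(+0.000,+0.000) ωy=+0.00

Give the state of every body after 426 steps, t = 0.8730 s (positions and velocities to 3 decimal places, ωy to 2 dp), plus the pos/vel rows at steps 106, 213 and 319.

State at t = 0.8730 s:
  obj    pos=(+1.848,-1.093) vel=(+4.152,-2.653) ωy=+98.46

Key-timestep trajectory:
   step    t(s)  obj.x    obj.z    obj.vx   obj.vz 
    106  0.2172   +0.148  -0.006  +1.030  -0.668
    213  0.4365   +0.489  -0.224  +2.073  -1.334
    319  0.6537   +1.052  -0.584  +3.105  -1.997


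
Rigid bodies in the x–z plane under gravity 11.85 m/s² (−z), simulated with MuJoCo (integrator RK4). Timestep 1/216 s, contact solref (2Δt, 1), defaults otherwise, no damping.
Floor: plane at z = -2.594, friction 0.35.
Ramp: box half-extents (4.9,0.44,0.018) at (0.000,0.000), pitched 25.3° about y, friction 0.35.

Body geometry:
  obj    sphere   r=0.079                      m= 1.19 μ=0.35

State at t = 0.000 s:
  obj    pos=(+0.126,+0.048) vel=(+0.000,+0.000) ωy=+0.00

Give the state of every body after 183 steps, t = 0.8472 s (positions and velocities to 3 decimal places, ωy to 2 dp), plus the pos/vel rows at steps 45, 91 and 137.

State at t = 0.8472 s:
  obj    pos=(+1.300,-0.507) vel=(+2.771,-1.310) ωy=+38.79

Key-timestep trajectory:
   step    t(s)  obj.x    obj.z    obj.vx   obj.vz 
     45  0.2083   +0.197  +0.014  +0.681  -0.322
     91  0.4213   +0.416  -0.089  +1.378  -0.651
    137  0.6343   +0.784  -0.263  +2.074  -0.981


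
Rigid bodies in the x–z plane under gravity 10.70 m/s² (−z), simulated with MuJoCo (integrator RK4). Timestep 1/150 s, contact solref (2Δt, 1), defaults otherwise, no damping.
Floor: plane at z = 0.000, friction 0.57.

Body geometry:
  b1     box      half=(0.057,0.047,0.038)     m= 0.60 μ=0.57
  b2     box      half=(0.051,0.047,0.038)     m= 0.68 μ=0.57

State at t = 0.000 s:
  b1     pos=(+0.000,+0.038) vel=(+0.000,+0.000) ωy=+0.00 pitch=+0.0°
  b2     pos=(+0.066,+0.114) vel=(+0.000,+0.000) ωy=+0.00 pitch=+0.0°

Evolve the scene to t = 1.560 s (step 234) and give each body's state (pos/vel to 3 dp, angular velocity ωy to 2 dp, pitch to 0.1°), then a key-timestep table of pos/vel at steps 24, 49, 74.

State at t = 1.560 s:
  b1     pos=(+0.000,+0.038) vel=(+0.000,+0.000) ωy=+0.00 pitch=+0.0°
  b2     pos=(+0.114,+0.051) vel=(+0.000,+0.000) ωy=+0.00 pitch=+90.0°

Key-timestep trajectory:
   step    t(s)  b1.x    b1.z    b1.vx   b1.vz   b2.x    b2.z    b2.vx   b2.vz 
     24  0.1600   +0.000  +0.038  +0.000  +0.000   +0.085  +0.103  +0.253  -0.257
     49  0.3267   +0.000  +0.038  +0.000  +0.000   +0.129  +0.059  +0.112  +0.057
     74  0.4933   +0.000  +0.038  +0.000  +0.000   +0.113  +0.051  -0.192  -0.033


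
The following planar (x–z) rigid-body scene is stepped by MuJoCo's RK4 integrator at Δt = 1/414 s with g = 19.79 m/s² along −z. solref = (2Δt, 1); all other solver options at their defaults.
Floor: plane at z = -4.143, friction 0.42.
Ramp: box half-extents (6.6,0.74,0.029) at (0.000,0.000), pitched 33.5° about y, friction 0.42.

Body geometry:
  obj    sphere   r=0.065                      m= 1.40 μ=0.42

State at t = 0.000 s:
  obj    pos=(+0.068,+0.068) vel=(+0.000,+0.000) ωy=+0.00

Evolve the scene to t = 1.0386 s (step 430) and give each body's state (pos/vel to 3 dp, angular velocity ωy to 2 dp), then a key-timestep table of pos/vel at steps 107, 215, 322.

State at t = 1.0386 s:
  obj    pos=(+3.577,-2.255) vel=(+6.757,-4.473) ωy=+124.66

Key-timestep trajectory:
   step    t(s)  obj.x    obj.z    obj.vx   obj.vz 
    107  0.2585   +0.285  -0.076  +1.682  -1.113
    215  0.5193   +0.945  -0.513  +3.379  -2.236
    322  0.7778   +2.036  -1.235  +5.060  -3.349


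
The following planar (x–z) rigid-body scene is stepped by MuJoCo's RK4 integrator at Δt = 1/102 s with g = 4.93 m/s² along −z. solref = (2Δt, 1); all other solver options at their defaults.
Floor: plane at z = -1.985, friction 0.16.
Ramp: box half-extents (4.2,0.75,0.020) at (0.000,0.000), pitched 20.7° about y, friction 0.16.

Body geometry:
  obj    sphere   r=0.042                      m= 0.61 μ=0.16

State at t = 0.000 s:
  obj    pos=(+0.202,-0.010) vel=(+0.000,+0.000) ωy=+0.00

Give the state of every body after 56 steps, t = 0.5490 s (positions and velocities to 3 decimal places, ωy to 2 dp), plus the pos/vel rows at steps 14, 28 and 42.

State at t = 0.5490 s:
  obj    pos=(+0.378,-0.076) vel=(+0.639,-0.242) ωy=+16.26

Key-timestep trajectory:
   step    t(s)  obj.x    obj.z    obj.vx   obj.vz 
     14  0.1373   +0.213  -0.014  +0.160  -0.060
     28  0.2745   +0.246  -0.027  +0.320  -0.121
     42  0.4118   +0.301  -0.047  +0.480  -0.181


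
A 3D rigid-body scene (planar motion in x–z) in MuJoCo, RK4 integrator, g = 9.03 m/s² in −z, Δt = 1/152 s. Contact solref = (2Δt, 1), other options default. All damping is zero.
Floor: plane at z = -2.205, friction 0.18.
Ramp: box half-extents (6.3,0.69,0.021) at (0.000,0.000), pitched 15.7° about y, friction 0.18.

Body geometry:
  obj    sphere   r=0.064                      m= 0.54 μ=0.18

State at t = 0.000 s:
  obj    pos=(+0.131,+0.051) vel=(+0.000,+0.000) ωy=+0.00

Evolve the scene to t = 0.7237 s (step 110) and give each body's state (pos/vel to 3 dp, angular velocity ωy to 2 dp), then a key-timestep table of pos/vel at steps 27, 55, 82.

State at t = 0.7237 s:
  obj    pos=(+0.571,-0.072) vel=(+1.216,-0.342) ωy=+19.73

Key-timestep trajectory:
   step    t(s)  obj.x    obj.z    obj.vx   obj.vz 
     27  0.1776   +0.158  +0.044  +0.299  -0.084
     55  0.3618   +0.241  +0.021  +0.608  -0.171
     82  0.5395   +0.376  -0.017  +0.907  -0.255


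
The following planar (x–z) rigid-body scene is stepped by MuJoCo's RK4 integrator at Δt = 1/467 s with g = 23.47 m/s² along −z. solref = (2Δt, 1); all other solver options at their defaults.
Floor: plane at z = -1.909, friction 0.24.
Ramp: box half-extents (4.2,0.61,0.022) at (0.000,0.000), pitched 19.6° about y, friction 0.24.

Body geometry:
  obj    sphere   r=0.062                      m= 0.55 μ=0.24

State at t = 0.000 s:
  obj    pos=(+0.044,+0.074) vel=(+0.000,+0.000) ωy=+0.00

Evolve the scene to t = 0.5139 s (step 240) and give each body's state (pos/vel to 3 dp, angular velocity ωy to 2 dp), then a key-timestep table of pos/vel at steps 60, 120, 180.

State at t = 0.5139 s:
  obj    pos=(+0.744,-0.176) vel=(+2.723,-0.970) ωy=+46.61

Key-timestep trajectory:
   step    t(s)  obj.x    obj.z    obj.vx   obj.vz 
     60  0.1285   +0.088  +0.058  +0.681  -0.242
    120  0.2570   +0.219  +0.011  +1.361  -0.485
    180  0.3854   +0.437  -0.067  +2.042  -0.727


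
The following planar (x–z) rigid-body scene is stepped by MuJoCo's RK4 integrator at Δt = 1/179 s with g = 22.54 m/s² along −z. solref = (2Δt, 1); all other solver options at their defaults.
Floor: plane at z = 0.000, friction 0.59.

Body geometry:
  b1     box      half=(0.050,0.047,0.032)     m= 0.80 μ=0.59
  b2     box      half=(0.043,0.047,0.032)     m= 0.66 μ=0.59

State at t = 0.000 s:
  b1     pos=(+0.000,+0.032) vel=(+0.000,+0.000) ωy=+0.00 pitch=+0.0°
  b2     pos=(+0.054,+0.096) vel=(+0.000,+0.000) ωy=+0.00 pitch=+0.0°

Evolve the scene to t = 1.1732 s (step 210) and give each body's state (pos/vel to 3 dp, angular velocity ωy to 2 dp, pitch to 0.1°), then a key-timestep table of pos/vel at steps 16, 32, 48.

State at t = 1.1732 s:
  b1     pos=(+0.000,+0.032) vel=(+0.000,+0.000) ωy=+0.00 pitch=+0.0°
  b2     pos=(+0.095,+0.043) vel=(+0.000,+0.000) ωy=+0.00 pitch=+90.0°

Key-timestep trajectory:
   step    t(s)  b1.x    b1.z    b1.vx   b1.vz   b2.x    b2.z    b2.vx   b2.vz 
     16  0.0894   +0.000  +0.032  -0.001  +0.000   +0.061  +0.094  +0.189  -0.065
     32  0.1788   +0.000  +0.032  +0.000  +0.000   +0.090  +0.053  +0.374  -1.237
     48  0.2682   +0.000  +0.032  +0.000  +0.000   +0.094  +0.043  -0.106  -0.010


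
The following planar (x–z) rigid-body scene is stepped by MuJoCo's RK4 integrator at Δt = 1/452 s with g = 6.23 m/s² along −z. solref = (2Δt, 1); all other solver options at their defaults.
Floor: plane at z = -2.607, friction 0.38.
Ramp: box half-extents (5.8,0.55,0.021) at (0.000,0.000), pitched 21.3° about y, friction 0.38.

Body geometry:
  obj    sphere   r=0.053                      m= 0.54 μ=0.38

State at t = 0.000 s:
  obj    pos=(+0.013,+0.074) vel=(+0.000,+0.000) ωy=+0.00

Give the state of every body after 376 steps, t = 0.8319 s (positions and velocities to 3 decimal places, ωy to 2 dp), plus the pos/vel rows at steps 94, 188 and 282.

State at t = 0.8319 s:
  obj    pos=(+0.534,-0.129) vel=(+1.253,-0.488) ωy=+25.37

Key-timestep trajectory:
   step    t(s)  obj.x    obj.z    obj.vx   obj.vz 
     94  0.2080   +0.046  +0.062  +0.313  -0.122
    188  0.4159   +0.143  +0.024  +0.626  -0.244
    282  0.6239   +0.306  -0.040  +0.940  -0.366


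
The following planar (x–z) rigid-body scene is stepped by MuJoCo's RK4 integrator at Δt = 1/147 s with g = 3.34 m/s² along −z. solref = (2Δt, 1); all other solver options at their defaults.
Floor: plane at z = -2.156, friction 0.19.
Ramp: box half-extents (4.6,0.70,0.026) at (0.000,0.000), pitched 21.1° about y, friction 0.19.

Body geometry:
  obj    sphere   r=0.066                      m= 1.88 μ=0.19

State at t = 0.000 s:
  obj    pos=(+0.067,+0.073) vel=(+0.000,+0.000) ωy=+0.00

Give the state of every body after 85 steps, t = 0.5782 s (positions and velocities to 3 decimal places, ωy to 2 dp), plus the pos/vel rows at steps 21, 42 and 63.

State at t = 0.5782 s:
  obj    pos=(+0.201,+0.021) vel=(+0.463,-0.179) ωy=+7.52

Key-timestep trajectory:
   step    t(s)  obj.x    obj.z    obj.vx   obj.vz 
     21  0.1429   +0.075  +0.070  +0.115  -0.044
     42  0.2857   +0.100  +0.060  +0.229  -0.088
     63  0.4286   +0.141  +0.044  +0.343  -0.133


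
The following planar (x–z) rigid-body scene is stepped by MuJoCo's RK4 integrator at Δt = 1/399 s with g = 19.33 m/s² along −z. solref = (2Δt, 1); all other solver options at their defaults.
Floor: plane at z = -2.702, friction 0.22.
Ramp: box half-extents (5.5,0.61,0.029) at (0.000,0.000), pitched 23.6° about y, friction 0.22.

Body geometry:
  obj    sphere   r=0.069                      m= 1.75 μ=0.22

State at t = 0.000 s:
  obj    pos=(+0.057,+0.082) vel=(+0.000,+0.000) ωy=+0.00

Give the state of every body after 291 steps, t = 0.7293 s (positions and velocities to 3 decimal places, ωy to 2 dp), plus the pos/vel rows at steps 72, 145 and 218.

State at t = 0.7293 s:
  obj    pos=(+1.404,-0.507) vel=(+3.694,-1.614) ωy=+58.42

Key-timestep trajectory:
   step    t(s)  obj.x    obj.z    obj.vx   obj.vz 
     72  0.1805   +0.140  +0.046  +0.914  -0.399
    145  0.3634   +0.392  -0.064  +1.841  -0.804
    218  0.5464   +0.813  -0.248  +2.768  -1.209


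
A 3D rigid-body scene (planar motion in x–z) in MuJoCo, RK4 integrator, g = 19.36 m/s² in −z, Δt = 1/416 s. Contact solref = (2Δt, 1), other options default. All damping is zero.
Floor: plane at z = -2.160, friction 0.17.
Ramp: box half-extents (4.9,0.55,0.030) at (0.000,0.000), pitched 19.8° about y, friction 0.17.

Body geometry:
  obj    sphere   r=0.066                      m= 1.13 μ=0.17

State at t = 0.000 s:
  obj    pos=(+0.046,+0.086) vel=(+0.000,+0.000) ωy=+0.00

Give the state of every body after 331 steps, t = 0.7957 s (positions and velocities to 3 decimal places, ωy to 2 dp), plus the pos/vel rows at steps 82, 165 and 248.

State at t = 0.7957 s:
  obj    pos=(+1.441,-0.417) vel=(+3.507,-1.263) ωy=+56.46

Key-timestep trajectory:
   step    t(s)  obj.x    obj.z    obj.vx   obj.vz 
     82  0.1971   +0.132  +0.055  +0.869  -0.313
    165  0.3966   +0.393  -0.039  +1.748  -0.629
    248  0.5962   +0.829  -0.196  +2.628  -0.946


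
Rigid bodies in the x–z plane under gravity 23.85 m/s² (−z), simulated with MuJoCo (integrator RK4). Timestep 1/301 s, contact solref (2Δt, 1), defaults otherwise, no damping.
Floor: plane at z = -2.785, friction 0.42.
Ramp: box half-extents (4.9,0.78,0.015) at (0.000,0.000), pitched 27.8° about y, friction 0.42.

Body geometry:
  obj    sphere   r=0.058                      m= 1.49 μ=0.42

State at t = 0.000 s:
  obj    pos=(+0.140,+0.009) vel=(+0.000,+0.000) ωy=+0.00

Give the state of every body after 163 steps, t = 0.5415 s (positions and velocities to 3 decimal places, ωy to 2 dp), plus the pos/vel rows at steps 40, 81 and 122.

State at t = 0.5415 s:
  obj    pos=(+1.171,-0.535) vel=(+3.806,-2.007) ωy=+74.17

Key-timestep trajectory:
   step    t(s)  obj.x    obj.z    obj.vx   obj.vz 
     40  0.1329   +0.202  -0.024  +0.934  -0.493
     81  0.2691   +0.394  -0.125  +1.891  -0.997
    122  0.4053   +0.717  -0.296  +2.849  -1.502


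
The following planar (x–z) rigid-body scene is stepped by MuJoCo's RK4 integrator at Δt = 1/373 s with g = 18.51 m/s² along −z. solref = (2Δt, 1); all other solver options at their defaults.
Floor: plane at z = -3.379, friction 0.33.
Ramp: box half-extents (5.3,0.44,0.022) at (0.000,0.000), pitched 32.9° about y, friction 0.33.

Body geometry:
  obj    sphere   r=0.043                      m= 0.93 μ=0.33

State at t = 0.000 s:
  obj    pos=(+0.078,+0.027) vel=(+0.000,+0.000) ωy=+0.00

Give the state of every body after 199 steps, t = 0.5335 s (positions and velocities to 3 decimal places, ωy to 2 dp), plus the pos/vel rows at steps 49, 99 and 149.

State at t = 0.5335 s:
  obj    pos=(+0.936,-0.528) vel=(+3.217,-2.081) ωy=+89.09

Key-timestep trajectory:
   step    t(s)  obj.x    obj.z    obj.vx   obj.vz 
     49  0.1314   +0.130  -0.007  +0.792  -0.513
     99  0.2654   +0.290  -0.110  +1.601  -1.035
    149  0.3995   +0.559  -0.284  +2.409  -1.558


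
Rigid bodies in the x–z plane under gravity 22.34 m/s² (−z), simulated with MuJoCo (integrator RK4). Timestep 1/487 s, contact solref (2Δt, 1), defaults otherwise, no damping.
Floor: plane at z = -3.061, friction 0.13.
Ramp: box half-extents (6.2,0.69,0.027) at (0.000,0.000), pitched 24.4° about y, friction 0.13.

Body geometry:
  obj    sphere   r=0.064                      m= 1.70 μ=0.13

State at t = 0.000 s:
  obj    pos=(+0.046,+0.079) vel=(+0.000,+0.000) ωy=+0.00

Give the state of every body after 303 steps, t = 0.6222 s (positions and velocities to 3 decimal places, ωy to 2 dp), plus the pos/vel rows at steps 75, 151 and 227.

State at t = 0.6222 s:
  obj    pos=(+1.208,-0.448) vel=(+3.735,-1.694) ωy=+64.07

Key-timestep trajectory:
   step    t(s)  obj.x    obj.z    obj.vx   obj.vz 
     75  0.1540   +0.117  +0.047  +0.925  -0.420
    151  0.3101   +0.335  -0.052  +1.862  -0.844
    227  0.4661   +0.698  -0.217  +2.798  -1.269


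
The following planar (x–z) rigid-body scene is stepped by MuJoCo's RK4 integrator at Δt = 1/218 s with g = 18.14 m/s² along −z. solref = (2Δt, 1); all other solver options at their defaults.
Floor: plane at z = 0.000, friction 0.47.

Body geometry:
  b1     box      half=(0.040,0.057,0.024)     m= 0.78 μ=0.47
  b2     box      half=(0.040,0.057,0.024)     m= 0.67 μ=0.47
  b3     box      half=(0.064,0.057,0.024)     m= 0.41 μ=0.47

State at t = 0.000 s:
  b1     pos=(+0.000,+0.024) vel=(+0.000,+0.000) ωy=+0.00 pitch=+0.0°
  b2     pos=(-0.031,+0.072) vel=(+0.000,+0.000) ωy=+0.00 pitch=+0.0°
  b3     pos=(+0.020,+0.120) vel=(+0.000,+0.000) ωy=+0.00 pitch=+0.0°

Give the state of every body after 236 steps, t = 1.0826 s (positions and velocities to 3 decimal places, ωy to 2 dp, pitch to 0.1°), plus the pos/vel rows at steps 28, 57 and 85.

State at t = 1.0826 s:
  b1     pos=(+0.000,+0.024) vel=(+0.000,+0.000) ωy=+0.00 pitch=+0.0°
  b2     pos=(-0.031,+0.072) vel=(+0.000,+0.000) ωy=+0.00 pitch=+0.0°
  b3     pos=(+0.187,+0.024) vel=(+0.000,+0.000) ωy=+0.00 pitch=+180.0°

Key-timestep trajectory:
   step    t(s)  b1.x    b1.z    b1.vx   b1.vz   b2.x    b2.z    b2.vx   b2.vz   b3.x    b3.z    b3.vx   b3.vz 
     28  0.1284   +0.000  +0.024  +0.000  +0.000   -0.031  +0.072  +0.000  +0.000   +0.037  +0.100  +0.231  -0.584
     57  0.2615   +0.000  +0.024  +0.000  +0.000   -0.031  +0.072  +0.000  +0.000   +0.105  +0.067  +0.383  +0.126
     85  0.3899   +0.000  +0.024  +0.000  +0.000   -0.031  +0.072  +0.000  +0.000   +0.157  +0.056  +0.558  -0.389


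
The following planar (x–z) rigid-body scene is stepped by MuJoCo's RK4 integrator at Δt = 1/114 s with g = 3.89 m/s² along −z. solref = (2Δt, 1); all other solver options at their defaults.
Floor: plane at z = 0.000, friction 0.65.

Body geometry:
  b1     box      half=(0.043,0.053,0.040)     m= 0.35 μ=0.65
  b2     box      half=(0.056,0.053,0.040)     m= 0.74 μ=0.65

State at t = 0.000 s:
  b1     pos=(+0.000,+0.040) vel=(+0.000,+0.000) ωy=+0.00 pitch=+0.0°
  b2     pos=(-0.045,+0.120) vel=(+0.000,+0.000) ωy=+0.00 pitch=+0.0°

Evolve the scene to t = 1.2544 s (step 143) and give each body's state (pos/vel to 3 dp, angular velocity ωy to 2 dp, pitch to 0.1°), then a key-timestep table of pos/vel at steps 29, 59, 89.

State at t = 1.2544 s:
  b1     pos=(+0.000,+0.040) vel=(+0.000,+0.000) ωy=+0.00 pitch=+0.0°
  b2     pos=(-0.096,+0.056) vel=(+0.000,+0.000) ωy=+0.00 pitch=-90.0°

Key-timestep trajectory:
   step    t(s)  b1.x    b1.z    b1.vx   b1.vz   b2.x    b2.z    b2.vx   b2.vz 
     29  0.2544   +0.000  +0.040  +0.000  +0.000   -0.049  +0.119  -0.041  -0.006
     59  0.5175   +0.000  +0.040  +0.000  +0.000   -0.076  +0.102  -0.163  -0.240
     89  0.7807   +0.000  +0.040  +0.000  +0.000   -0.102  +0.059  +0.053  -0.030


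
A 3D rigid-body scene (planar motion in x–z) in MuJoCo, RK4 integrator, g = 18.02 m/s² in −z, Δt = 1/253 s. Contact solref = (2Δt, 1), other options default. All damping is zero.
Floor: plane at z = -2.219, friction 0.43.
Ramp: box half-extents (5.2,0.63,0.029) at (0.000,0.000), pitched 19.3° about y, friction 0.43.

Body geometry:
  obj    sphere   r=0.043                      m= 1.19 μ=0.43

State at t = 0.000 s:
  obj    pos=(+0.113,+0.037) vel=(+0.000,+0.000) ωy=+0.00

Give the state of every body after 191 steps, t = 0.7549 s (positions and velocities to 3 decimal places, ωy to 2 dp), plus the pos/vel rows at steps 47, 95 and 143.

State at t = 0.7549 s:
  obj    pos=(+1.257,-0.364) vel=(+3.031,-1.061) ωy=+74.68

Key-timestep trajectory:
   step    t(s)  obj.x    obj.z    obj.vx   obj.vz 
     47  0.1858   +0.182  +0.012  +0.746  -0.261
     95  0.3755   +0.396  -0.062  +1.508  -0.528
    143  0.5652   +0.754  -0.188  +2.269  -0.795


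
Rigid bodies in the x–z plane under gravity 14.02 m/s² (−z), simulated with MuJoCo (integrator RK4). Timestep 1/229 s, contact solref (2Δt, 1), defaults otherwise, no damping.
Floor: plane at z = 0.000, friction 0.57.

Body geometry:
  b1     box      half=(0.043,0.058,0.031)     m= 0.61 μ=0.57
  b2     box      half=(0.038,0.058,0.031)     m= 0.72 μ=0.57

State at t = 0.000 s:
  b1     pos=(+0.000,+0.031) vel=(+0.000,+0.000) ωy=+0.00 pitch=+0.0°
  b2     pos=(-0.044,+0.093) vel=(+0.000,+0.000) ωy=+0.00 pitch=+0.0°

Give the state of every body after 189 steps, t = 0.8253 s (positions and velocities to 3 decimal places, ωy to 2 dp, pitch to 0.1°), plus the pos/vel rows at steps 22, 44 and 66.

State at t = 0.8253 s:
  b1     pos=(+0.000,+0.031) vel=(+0.000,+0.000) ωy=+0.00 pitch=+0.0°
  b2     pos=(-0.083,+0.038) vel=(+0.000,+0.000) ωy=+0.00 pitch=-90.0°

Key-timestep trajectory:
   step    t(s)  b1.x    b1.z    b1.vx   b1.vz   b2.x    b2.z    b2.vx   b2.vz 
     22  0.0961   +0.000  +0.031  +0.000  +0.000   -0.045  +0.093  -0.035  -0.003
     44  0.1921   +0.000  +0.031  +0.000  +0.000   -0.053  +0.091  -0.158  -0.053
     66  0.2882   +0.000  +0.031  +0.000  +0.000   -0.077  +0.061  -0.288  -0.818


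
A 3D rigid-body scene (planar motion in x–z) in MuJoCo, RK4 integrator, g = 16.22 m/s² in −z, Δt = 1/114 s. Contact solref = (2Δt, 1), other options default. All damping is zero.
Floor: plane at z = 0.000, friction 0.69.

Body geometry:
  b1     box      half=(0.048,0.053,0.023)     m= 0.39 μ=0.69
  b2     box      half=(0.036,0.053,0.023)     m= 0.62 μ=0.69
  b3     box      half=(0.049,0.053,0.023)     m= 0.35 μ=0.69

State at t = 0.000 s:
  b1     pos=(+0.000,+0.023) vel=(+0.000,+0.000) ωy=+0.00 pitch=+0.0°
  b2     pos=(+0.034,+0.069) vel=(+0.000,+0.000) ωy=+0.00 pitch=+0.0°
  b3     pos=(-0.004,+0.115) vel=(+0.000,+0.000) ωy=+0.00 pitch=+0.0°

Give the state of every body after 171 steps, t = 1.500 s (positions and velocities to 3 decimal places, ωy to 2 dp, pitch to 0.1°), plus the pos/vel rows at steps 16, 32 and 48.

State at t = 1.500 s:
  b1     pos=(+0.000,+0.023) vel=(+0.000,+0.000) ωy=+0.00 pitch=+0.1°
  b2     pos=(+0.034,+0.069) vel=(+0.000,+0.000) ωy=+0.00 pitch=+0.2°
  b3     pos=(-0.118,+0.023) vel=(+0.000,+0.000) ωy=+0.00 pitch=+180.0°

Key-timestep trajectory:
   step    t(s)  b1.x    b1.z    b1.vx   b1.vz   b2.x    b2.z    b2.vx   b2.vz   b3.x    b3.z    b3.vx   b3.vz 
     16  0.1404   +0.000  +0.023  +0.001  +0.000   +0.034  +0.069  +0.001  +0.001   -0.011  +0.113  -0.131  -0.051
     32  0.2807   +0.000  +0.023  +0.000  +0.000   +0.034  +0.069  +0.000  +0.000   -0.051  +0.094  -0.447  -0.144
     48  0.4211   +0.000  +0.023  +0.000  +0.000   +0.034  +0.069  +0.000  +0.000   -0.120  +0.012  -0.049  +0.048


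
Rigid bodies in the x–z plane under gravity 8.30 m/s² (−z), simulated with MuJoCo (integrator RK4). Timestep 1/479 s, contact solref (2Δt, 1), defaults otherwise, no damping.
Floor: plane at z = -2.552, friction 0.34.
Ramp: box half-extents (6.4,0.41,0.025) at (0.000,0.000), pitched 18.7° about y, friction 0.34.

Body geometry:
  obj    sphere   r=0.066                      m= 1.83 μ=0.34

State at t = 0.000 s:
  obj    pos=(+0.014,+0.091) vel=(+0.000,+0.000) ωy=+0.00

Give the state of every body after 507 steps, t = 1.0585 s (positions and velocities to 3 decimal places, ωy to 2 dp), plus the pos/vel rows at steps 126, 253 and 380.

State at t = 1.0585 s:
  obj    pos=(+1.023,-0.250) vel=(+1.906,-0.645) ωy=+30.48

Key-timestep trajectory:
   step    t(s)  obj.x    obj.z    obj.vx   obj.vz 
    126  0.2630   +0.076  +0.070  +0.474  -0.160
    253  0.5282   +0.265  +0.006  +0.951  -0.322
    380  0.7933   +0.581  -0.100  +1.428  -0.483


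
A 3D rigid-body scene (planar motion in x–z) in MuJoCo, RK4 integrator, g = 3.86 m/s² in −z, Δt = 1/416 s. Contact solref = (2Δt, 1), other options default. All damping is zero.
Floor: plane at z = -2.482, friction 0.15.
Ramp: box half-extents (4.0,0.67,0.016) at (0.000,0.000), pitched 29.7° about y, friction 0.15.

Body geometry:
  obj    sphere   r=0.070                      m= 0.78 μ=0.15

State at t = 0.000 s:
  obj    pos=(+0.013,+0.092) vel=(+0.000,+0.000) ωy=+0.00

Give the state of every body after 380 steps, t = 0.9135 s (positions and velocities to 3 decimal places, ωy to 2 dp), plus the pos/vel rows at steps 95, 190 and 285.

State at t = 0.9135 s:
  obj    pos=(+0.524,-0.200) vel=(+1.118,-0.642) ωy=+16.37

Key-timestep trajectory:
   step    t(s)  obj.x    obj.z    obj.vx   obj.vz 
     95  0.2284   +0.045  +0.073  +0.279  -0.163
    190  0.4567   +0.141  +0.019  +0.559  -0.322
    285  0.6851   +0.301  -0.072  +0.837  -0.485


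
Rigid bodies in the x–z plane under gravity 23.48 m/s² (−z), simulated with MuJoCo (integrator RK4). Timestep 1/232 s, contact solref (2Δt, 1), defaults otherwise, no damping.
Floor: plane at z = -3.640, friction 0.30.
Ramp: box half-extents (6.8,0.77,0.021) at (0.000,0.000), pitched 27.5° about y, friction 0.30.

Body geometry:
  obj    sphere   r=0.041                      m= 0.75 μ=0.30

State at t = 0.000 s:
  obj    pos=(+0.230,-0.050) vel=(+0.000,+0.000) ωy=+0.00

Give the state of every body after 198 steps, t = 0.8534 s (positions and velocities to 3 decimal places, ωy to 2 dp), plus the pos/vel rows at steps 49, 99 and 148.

State at t = 0.8534 s:
  obj    pos=(+2.732,-1.352) vel=(+5.862,-3.052) ωy=+161.18

Key-timestep trajectory:
   step    t(s)  obj.x    obj.z    obj.vx   obj.vz 
     49  0.2112   +0.383  -0.130  +1.451  -0.755
     99  0.4267   +0.856  -0.375  +2.931  -1.526
    148  0.6379   +1.628  -0.778  +4.382  -2.281


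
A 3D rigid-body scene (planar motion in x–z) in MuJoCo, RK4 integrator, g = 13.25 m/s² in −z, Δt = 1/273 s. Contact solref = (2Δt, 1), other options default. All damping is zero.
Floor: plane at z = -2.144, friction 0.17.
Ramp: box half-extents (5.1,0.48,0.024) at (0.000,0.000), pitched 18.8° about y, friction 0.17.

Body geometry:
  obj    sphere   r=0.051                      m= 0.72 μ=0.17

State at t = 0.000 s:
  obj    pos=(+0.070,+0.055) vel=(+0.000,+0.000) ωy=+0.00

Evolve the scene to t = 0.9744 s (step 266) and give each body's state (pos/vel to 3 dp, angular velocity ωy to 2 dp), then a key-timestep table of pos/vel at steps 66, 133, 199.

State at t = 0.9744 s:
  obj    pos=(+1.441,-0.411) vel=(+2.813,-0.958) ωy=+58.26

Key-timestep trajectory:
   step    t(s)  obj.x    obj.z    obj.vx   obj.vz 
     66  0.2418   +0.155  +0.027  +0.698  -0.238
    133  0.4872   +0.413  -0.061  +1.407  -0.479
    199  0.7289   +0.837  -0.206  +2.105  -0.717
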